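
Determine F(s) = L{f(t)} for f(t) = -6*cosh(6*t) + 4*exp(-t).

By linearity of the Laplace transform, transform each term separately.
(4)·[L{e^(-t)} = 1/(s + 1)]; (-6)·[L{cosh(6t)} = s/(s^2 - 36)].

F(s) = -6*s/(s^2 - 36) + 4/(s + 1)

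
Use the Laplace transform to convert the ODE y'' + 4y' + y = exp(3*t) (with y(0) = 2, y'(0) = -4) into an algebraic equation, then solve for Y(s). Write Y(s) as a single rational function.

Y(s) = (2*s^2 - 2*s - 11)/(s^3 + s^2 - 11*s - 3)

Take the Laplace transform of both sides.
With L{y''} = s^2 Y - s·y(0) - y'(0) and L{y'} = sY - y(0), with y(0) = 2, y'(0) = -4: the LHS transforms to (s^2 + 4*s + 1)Y - (2*s + 4).
The right side is L{exp(3*t)} = 1/(s - 3).
So (s^2 + 4*s + 1)Y = 1/(s - 3) + (2*s + 4).
Solve for Y(s) and write it as one ratio of polynomials.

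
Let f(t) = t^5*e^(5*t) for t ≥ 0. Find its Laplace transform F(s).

F(s) = 120/(s - 5)^6

L{t^5} = 5!/s^6 = 120/s^6.
By the first shifting theorem, multiplying by e^(5t) replaces s with s - 5.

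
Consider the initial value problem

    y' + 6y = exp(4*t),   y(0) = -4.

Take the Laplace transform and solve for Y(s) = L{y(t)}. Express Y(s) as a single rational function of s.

Apply the Laplace transform to the equation.
With L{y'} = sY - y(0) = sY - (-4): the LHS transforms to (s + 6)Y - (-4).
The right side is L{exp(4*t)} = 1/(s - 4).
So (s + 6)Y = 1/(s - 4) + (-4).
Solve for Y(s) and write it as one ratio of polynomials.

Y(s) = (-4*s + 17)/(s^2 + 2*s - 24)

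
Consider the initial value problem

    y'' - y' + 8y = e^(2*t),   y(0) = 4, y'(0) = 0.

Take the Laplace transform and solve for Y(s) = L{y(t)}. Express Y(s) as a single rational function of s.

Y(s) = (4*s^2 - 12*s + 9)/(s^3 - 3*s^2 + 10*s - 16)

Laplace-transform each side.
Using L{y''} = s^2 Y - s·y(0) - y'(0) and L{y'} = sY - y(0), with y(0) = 4, y'(0) = 0, the left side becomes (s^2 - s + 8)Y - (4*s - 4).
The right side is L{e^(2*t)} = 1/(s - 2).
So (s^2 - s + 8)Y = 1/(s - 2) + (4*s - 4).
Isolate Y and clear denominators.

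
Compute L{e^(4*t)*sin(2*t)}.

2/((s - 4)^2 + 4)

L{sin(2t)} = 2/(s^2 + 4).
By the first shifting theorem, multiplying by e^(4t) replaces s with s - 4.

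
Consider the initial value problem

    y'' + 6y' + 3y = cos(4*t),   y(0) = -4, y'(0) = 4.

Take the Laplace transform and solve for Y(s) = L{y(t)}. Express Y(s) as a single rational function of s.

Y(s) = (-4*s^3 - 20*s^2 - 63*s - 320)/(s^4 + 6*s^3 + 19*s^2 + 96*s + 48)

Take the Laplace transform of both sides.
Using L{y''} = s^2 Y - s·y(0) - y'(0) and L{y'} = sY - y(0), with y(0) = -4, y'(0) = 4, the left side becomes (s^2 + 6*s + 3)Y - (-4*s - 20).
The right side is L{cos(4*t)} = s/(s^2 + 16).
So (s^2 + 6*s + 3)Y = s/(s^2 + 16) + (-4*s - 20).
Isolate Y and clear denominators.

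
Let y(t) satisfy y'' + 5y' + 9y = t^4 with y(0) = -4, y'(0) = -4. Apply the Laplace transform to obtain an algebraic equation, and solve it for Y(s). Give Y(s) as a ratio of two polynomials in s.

Y(s) = (-4*s^6 - 24*s^5 + 24)/(s^7 + 5*s^6 + 9*s^5)

Transform both sides with L{·}.
Using L{y''} = s^2 Y - s·y(0) - y'(0) and L{y'} = sY - y(0), with y(0) = -4, y'(0) = -4, the left side becomes (s^2 + 5*s + 9)Y - (-4*s - 24).
The right side is L{t^4} = 24/s^5.
So (s^2 + 5*s + 9)Y = 24/s^5 + (-4*s - 24).
Divide through and combine into a single rational function.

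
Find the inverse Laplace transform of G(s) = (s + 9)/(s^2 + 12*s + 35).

2*exp(-5*t) - exp(-7*t)

Factor the denominator: s^2 + 12*s + 35 = (s + 5)*(s + 7).
Partial fraction decomposition gives [2/(s + 5)] + [-1/(s + 7)].
Invert each term: 2/(s + 5) ↔ 2e^(-5t); -1/(s + 7) ↔ -e^(-7t).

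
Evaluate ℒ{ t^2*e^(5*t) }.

2/(s - 5)^3

L{e^(5t)} = 1/(s - 5).
Then apply L{t^2·g(t)} = (-1)^2 d^2/ds^2[H(s)] with H(s) = 1/(s - 5):
differentiating 2 times and applying the sign gives 2/(s - 5)^3.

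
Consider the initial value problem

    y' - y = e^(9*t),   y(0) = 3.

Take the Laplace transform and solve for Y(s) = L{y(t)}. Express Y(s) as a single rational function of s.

Transform both sides with L{·}.
The derivative rules (L{y'} = sY - y(0) = sY - 3) turn the left side into (s - 1)Y - (3).
The right side is L{e^(9*t)} = 1/(s - 9).
So (s - 1)Y = 1/(s - 9) + (3).
Solve for Y(s) and write it as one ratio of polynomials.

Y(s) = (3*s - 26)/(s^2 - 10*s + 9)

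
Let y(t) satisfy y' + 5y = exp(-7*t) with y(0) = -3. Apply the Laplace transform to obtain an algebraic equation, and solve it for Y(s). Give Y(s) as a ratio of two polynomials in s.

Y(s) = (-3*s - 20)/(s^2 + 12*s + 35)

Apply the Laplace transform to the equation.
With L{y'} = sY - y(0) = sY - (-3): the LHS transforms to (s + 5)Y - (-3).
The right side is L{exp(-7*t)} = 1/(s + 7).
So (s + 5)Y = 1/(s + 7) + (-3).
Divide through and combine into a single rational function.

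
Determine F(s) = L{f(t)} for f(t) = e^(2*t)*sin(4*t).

L{sin(4t)} = 4/(s^2 + 16).
By the first shifting theorem, multiplying by e^(2t) replaces s with s - 2.

F(s) = 4/((s - 2)^2 + 16)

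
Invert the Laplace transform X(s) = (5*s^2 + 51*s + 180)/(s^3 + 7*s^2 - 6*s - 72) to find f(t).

Factor the denominator: s^3 + 7*s^2 - 6*s - 72 = (s - 3)*(s + 4)*(s + 6).
Partial fraction decomposition gives [6/(s - 3)] + [-4/(s + 4)] + [3/(s + 6)].
Invert each term: 6/(s - 3) ↔ 6e^(3t); -4/(s + 4) ↔ -4e^(-4t); 3/(s + 6) ↔ 3e^(-6t).

f(t) = 6*exp(3*t) - 4*exp(-4*t) + 3*exp(-6*t)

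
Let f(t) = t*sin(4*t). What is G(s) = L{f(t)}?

L{sin(4t)} = 4/(s^2 + 16).
Then apply L{t·g(t)} = -d/ds[H(s)] with H(s) = 4/(s^2 + 16):
differentiating 1 time and applying the sign gives 8*s/(s^2 + 16)^2.

G(s) = 8*s/(s^2 + 16)^2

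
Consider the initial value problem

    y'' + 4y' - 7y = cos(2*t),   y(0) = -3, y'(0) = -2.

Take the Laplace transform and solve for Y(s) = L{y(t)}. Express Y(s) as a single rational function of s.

Y(s) = (-3*s^3 - 14*s^2 - 11*s - 56)/(s^4 + 4*s^3 - 3*s^2 + 16*s - 28)

Transform both sides with L{·}.
Using L{y''} = s^2 Y - s·y(0) - y'(0) and L{y'} = sY - y(0), with y(0) = -3, y'(0) = -2, the left side becomes (s^2 + 4*s - 7)Y - (-3*s - 14).
The right side is L{cos(2*t)} = s/(s^2 + 4).
So (s^2 + 4*s - 7)Y = s/(s^2 + 4) + (-3*s - 14).
Isolate Y and clear denominators.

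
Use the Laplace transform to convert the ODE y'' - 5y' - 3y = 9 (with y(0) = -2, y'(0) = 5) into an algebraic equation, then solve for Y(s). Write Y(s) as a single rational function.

Y(s) = (-2*s^2 + 15*s + 9)/(s^3 - 5*s^2 - 3*s)

Apply the Laplace transform to the equation.
With L{y''} = s^2 Y - s·y(0) - y'(0) and L{y'} = sY - y(0), with y(0) = -2, y'(0) = 5: the LHS transforms to (s^2 - 5*s - 3)Y - (-2*s + 15).
The right side is L{9} = 9/s.
So (s^2 - 5*s - 3)Y = 9/s + (-2*s + 15).
Divide through and combine into a single rational function.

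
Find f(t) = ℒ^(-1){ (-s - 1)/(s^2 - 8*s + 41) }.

f(t) = -exp(4*t)*sin(5*t) - exp(4*t)*cos(5*t)

Complete the square in the denominator: s^2 - 8*s + 41 = (s - 4)^2 + 5^2.
Split the numerator to match: -s - 1 = -1·(s - 4) - 1·5.
Invert each term: -1·(s - 4)/((s - 4)^2 + 25) ↔ -e^(4t)cos(5t); -1·5/((s - 4)^2 + 25) ↔ -e^(4t)sin(5t).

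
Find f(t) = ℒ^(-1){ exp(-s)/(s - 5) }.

The factor e^(-s) signals a time shift by c = 1 (second shifting theorem).
L{e^(5t)} = 1/(s - 5), so L^-1{1/(s - 5)} = exp(5*t).
Hence the inverse is u(t - 1) times that function evaluated at t - 1.

f(t) = Heaviside(t - 1)*(exp(5*t - 5))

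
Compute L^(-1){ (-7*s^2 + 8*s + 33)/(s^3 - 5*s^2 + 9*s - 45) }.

Factor the denominator: s^3 - 5*s^2 + 9*s - 45 = (s - 5)*(s^2 + 9).
Partial fraction decomposition gives [-3/(s - 5)] + [-4*s/(s^2 + 9)] + [-12/(s^2 + 9)].
Invert each term: -3/(s - 5) ↔ -3e^(5t); -4·s/(s^2 + 9) ↔ -4cos(3t); -4·3/(s^2 + 9) ↔ -4sin(3t).

-3*exp(5*t) - 4*sin(3*t) - 4*cos(3*t)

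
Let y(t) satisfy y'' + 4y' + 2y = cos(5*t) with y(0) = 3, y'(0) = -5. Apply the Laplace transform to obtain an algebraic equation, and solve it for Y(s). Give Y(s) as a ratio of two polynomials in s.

Y(s) = (3*s^3 + 7*s^2 + 76*s + 175)/(s^4 + 4*s^3 + 27*s^2 + 100*s + 50)

Laplace-transform each side.
With L{y''} = s^2 Y - s·y(0) - y'(0) and L{y'} = sY - y(0), with y(0) = 3, y'(0) = -5: the LHS transforms to (s^2 + 4*s + 2)Y - (3*s + 7).
The right side is L{cos(5*t)} = s/(s^2 + 25).
So (s^2 + 4*s + 2)Y = s/(s^2 + 25) + (3*s + 7).
Divide through and combine into a single rational function.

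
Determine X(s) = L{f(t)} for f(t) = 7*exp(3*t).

X(s) = 7/(s - 3)

L{7} = 7/s.
By the first shifting theorem, multiplying by e^(3t) replaces s with s - 3.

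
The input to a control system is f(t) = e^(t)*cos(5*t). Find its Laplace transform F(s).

F(s) = (s - 1)/((s - 1)^2 + 25)

L{cos(5t)} = s/(s^2 + 25).
By the first shifting theorem, multiplying by e^(t) replaces s with s - 1.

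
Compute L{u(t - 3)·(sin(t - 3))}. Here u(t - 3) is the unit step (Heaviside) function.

By the second shifting theorem, L{u(t - c)·g(t - c)} = e^(-cs)·G(s) with c = 3 and G(s) = L{g(t)}.
L{sin(t)} = 1/(s^2 + 1).

exp(-3*s)/(s^2 + 1)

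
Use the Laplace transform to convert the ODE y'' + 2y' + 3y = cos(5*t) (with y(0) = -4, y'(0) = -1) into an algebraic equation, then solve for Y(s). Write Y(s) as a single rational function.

Transform both sides with L{·}.
The derivative rules (L{y''} = s^2 Y - s·y(0) - y'(0) and L{y'} = sY - y(0), with y(0) = -4, y'(0) = -1) turn the left side into (s^2 + 2*s + 3)Y - (-4*s - 9).
The right side is L{cos(5*t)} = s/(s^2 + 25).
So (s^2 + 2*s + 3)Y = s/(s^2 + 25) + (-4*s - 9).
Solve for Y(s) and write it as one ratio of polynomials.

Y(s) = (-4*s^3 - 9*s^2 - 99*s - 225)/(s^4 + 2*s^3 + 28*s^2 + 50*s + 75)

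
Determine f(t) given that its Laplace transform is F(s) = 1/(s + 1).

Since L{e^(-t)} = 1/(s + 1), the inverse is exp(-t).

f(t) = exp(-t)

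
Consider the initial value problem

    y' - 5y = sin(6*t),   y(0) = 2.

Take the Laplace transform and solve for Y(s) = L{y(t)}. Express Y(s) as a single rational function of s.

Apply the Laplace transform to the equation.
The derivative rules (L{y'} = sY - y(0) = sY - 2) turn the left side into (s - 5)Y - (2).
The right side is L{sin(6*t)} = 6/(s^2 + 36).
So (s - 5)Y = 6/(s^2 + 36) + (2).
Divide through and combine into a single rational function.

Y(s) = (2*s^2 + 78)/(s^3 - 5*s^2 + 36*s - 180)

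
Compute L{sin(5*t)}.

L{sin(5t)} = 5/(s^2 + 25).

5/(s^2 + 25)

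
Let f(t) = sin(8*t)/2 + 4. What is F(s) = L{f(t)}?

F(s) = 4/(s^2 + 64) + 4/s

Apply the Laplace transform termwise.
L{4} = 4/s; (1/2)·[L{sin(8t)} = 8/(s^2 + 64)].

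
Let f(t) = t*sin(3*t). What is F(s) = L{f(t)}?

F(s) = 6*s/(s^2 + 9)^2

L{sin(3t)} = 3/(s^2 + 9).
Then apply L{t·g(t)} = -d/ds[G(s)] with G(s) = 3/(s^2 + 9):
differentiating 1 time and applying the sign gives 6*s/(s^2 + 9)^2.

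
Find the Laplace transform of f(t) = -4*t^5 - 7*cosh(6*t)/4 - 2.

The transform is linear, so treat each term independently.
(-4)·[L{t^5} = 5!/s^6 = 120/s^6]; L{-2} = -2/s; (-7/4)·[L{cosh(6t)} = s/(s^2 - 36)].

-7*s/(4*(s^2 - 36)) - 2/s - 480/s^6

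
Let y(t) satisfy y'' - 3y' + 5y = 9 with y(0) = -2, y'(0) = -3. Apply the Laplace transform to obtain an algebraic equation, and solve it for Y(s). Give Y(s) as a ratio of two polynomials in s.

Transform both sides with L{·}.
The derivative rules (L{y''} = s^2 Y - s·y(0) - y'(0) and L{y'} = sY - y(0), with y(0) = -2, y'(0) = -3) turn the left side into (s^2 - 3*s + 5)Y - (-2*s + 3).
The right side is L{9} = 9/s.
So (s^2 - 3*s + 5)Y = 9/s + (-2*s + 3).
Divide through and combine into a single rational function.

Y(s) = (-2*s^2 + 3*s + 9)/(s^3 - 3*s^2 + 5*s)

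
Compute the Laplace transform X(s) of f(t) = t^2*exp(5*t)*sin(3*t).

L{sin(3t)} = 3/(s^2 + 9).
Multiplying by e^(5t) shifts s → s - 5, so L{exp(5*t)*sin(3*t)} = 3/((s - 5)^2 + 9).
Then apply L{t^2·g(t)} = (-1)^2 d^2/ds^2[G(s)] with G(s) = 3/((s - 5)^2 + 9):
differentiating 2 times and applying the sign gives 18*(s^2 - 10*s + 22)/(s^2 - 10*s + 34)^3.

X(s) = 18*(s^2 - 10*s + 22)/(s^2 - 10*s + 34)^3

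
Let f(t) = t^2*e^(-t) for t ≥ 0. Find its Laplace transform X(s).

L{e^(-t)} = 1/(s + 1).
Then apply L{t^2·g(t)} = (-1)^2 d^2/ds^2[G(s)] with G(s) = 1/(s + 1):
differentiating 2 times and applying the sign gives 2/(s + 1)^3.

X(s) = 2/(s + 1)^3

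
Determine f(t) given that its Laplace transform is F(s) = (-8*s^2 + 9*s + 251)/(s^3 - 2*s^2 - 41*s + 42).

f(t) = -exp(7*t) - 6*exp(t) - exp(-6*t)

Factor the denominator: s^3 - 2*s^2 - 41*s + 42 = (s - 7)*(s - 1)*(s + 6).
Partial fraction decomposition gives [-6/(s - 1)] + [-1/(s - 7)] + [-1/(s + 6)].
Invert each term: -6/(s - 1) ↔ -6e^(t); -1/(s - 7) ↔ -e^(7t); -1/(s + 6) ↔ -e^(-6t).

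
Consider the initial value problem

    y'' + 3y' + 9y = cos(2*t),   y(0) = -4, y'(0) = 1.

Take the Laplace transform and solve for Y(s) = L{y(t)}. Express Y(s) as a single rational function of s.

Laplace-transform each side.
The derivative rules (L{y''} = s^2 Y - s·y(0) - y'(0) and L{y'} = sY - y(0), with y(0) = -4, y'(0) = 1) turn the left side into (s^2 + 3*s + 9)Y - (-4*s - 11).
The right side is L{cos(2*t)} = s/(s^2 + 4).
So (s^2 + 3*s + 9)Y = s/(s^2 + 4) + (-4*s - 11).
Solve for Y(s) and write it as one ratio of polynomials.

Y(s) = (-4*s^3 - 11*s^2 - 15*s - 44)/(s^4 + 3*s^3 + 13*s^2 + 12*s + 36)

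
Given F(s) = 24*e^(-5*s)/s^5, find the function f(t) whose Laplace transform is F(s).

f(t) = Heaviside(t - 5)*((t - 5)^4)

The factor e^(-5s) signals a time shift by c = 5 (second shifting theorem).
L{t^4} = 4!/s^5 = 24/s^5, so L^-1{24/s^5} = t^4.
Hence the inverse is u(t - 5) times that function evaluated at t - 5.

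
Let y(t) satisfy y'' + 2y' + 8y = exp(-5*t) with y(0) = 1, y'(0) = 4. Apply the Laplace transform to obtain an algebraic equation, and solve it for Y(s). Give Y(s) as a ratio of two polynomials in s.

Y(s) = (s^2 + 11*s + 31)/(s^3 + 7*s^2 + 18*s + 40)

Transform both sides with L{·}.
With L{y''} = s^2 Y - s·y(0) - y'(0) and L{y'} = sY - y(0), with y(0) = 1, y'(0) = 4: the LHS transforms to (s^2 + 2*s + 8)Y - (s + 6).
The right side is L{exp(-5*t)} = 1/(s + 5).
So (s^2 + 2*s + 8)Y = 1/(s + 5) + (s + 6).
Isolate Y and clear denominators.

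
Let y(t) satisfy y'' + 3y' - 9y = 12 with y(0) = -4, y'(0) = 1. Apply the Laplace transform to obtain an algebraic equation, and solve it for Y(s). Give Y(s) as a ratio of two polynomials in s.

Apply the Laplace transform to the equation.
With L{y''} = s^2 Y - s·y(0) - y'(0) and L{y'} = sY - y(0), with y(0) = -4, y'(0) = 1: the LHS transforms to (s^2 + 3*s - 9)Y - (-4*s - 11).
The right side is L{12} = 12/s.
So (s^2 + 3*s - 9)Y = 12/s + (-4*s - 11).
Isolate Y and clear denominators.

Y(s) = (-4*s^2 - 11*s + 12)/(s^3 + 3*s^2 - 9*s)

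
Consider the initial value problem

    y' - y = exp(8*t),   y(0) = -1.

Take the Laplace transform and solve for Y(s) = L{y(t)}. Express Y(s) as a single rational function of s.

Y(s) = (-s + 9)/(s^2 - 9*s + 8)

Take the Laplace transform of both sides.
The derivative rules (L{y'} = sY - y(0) = sY - (-1)) turn the left side into (s - 1)Y - (-1).
The right side is L{exp(8*t)} = 1/(s - 8).
So (s - 1)Y = 1/(s - 8) + (-1).
Isolate Y and clear denominators.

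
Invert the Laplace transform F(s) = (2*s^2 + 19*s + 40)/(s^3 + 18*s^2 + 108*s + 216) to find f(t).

Factor the denominator: s^3 + 18*s^2 + 108*s + 216 = (s + 6)^3.
Partial fraction decomposition gives [2/(s + 6)] + [-5/(s + 6)^2] + [-2/(s + 6)^3].
Invert each term: 2/(s + 6) ↔ 2e^(-6t); -5/(s + 6)^2 ↔ -5t·e^(-6t); -2/(s + 6)^3 ↔ (-1)t^2·e^(-6t).

f(t) = -t^2*exp(-6*t) - 5*t*exp(-6*t) + 2*exp(-6*t)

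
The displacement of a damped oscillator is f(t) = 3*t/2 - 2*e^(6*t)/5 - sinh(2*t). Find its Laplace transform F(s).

The transform is linear, so treat each term independently.
(-2/5)·[L{e^(6t)} = 1/(s - 6)]; (-1)·[L{sinh(2t)} = 2/(s^2 - 4)]; (3/2)·[L{t} = 1!/s^2 = 1/s^2].

F(s) = -2/(s^2 - 4) - 2/(5*(s - 6)) + 3/(2*s^2)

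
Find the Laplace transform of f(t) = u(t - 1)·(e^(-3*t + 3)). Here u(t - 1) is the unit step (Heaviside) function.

By the second shifting theorem, L{u(t - c)·g(t - c)} = e^(-cs)·G(s) with c = 1 and G(s) = L{g(t)}.
L{e^(-3t)} = 1/(s + 3).

exp(-s)/(s + 3)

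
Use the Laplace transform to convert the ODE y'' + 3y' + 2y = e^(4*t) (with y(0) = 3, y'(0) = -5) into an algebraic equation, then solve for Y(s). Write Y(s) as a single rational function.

Transform both sides with L{·}.
The derivative rules (L{y''} = s^2 Y - s·y(0) - y'(0) and L{y'} = sY - y(0), with y(0) = 3, y'(0) = -5) turn the left side into (s^2 + 3*s + 2)Y - (3*s + 4).
The right side is L{e^(4*t)} = 1/(s - 4).
So (s^2 + 3*s + 2)Y = 1/(s - 4) + (3*s + 4).
Divide through and combine into a single rational function.

Y(s) = (3*s^2 - 8*s - 15)/(s^3 - s^2 - 10*s - 8)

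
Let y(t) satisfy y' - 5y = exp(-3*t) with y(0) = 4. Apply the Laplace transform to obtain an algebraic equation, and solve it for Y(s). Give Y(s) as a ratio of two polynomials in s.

Take the Laplace transform of both sides.
The derivative rules (L{y'} = sY - y(0) = sY - 4) turn the left side into (s - 5)Y - (4).
The right side is L{exp(-3*t)} = 1/(s + 3).
So (s - 5)Y = 1/(s + 3) + (4).
Isolate Y and clear denominators.

Y(s) = (4*s + 13)/(s^2 - 2*s - 15)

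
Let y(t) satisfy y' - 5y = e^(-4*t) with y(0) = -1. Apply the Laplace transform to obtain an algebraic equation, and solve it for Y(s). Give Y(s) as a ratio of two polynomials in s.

Y(s) = (-s - 3)/(s^2 - s - 20)

Apply the Laplace transform to the equation.
The derivative rules (L{y'} = sY - y(0) = sY - (-1)) turn the left side into (s - 5)Y - (-1).
The right side is L{e^(-4*t)} = 1/(s + 4).
So (s - 5)Y = 1/(s + 4) + (-1).
Solve for Y(s) and write it as one ratio of polynomials.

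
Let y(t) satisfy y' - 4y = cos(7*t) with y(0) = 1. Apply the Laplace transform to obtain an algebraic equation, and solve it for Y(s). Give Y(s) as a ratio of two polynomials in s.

Transform both sides with L{·}.
With L{y'} = sY - y(0) = sY - 1: the LHS transforms to (s - 4)Y - (1).
The right side is L{cos(7*t)} = s/(s^2 + 49).
So (s - 4)Y = s/(s^2 + 49) + (1).
Solve for Y(s) and write it as one ratio of polynomials.

Y(s) = (s^2 + s + 49)/(s^3 - 4*s^2 + 49*s - 196)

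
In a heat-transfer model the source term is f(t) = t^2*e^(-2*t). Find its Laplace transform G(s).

L{e^(-2t)} = 1/(s + 2).
Then apply L{t^2·g(t)} = (-1)^2 d^2/ds^2[H(s)] with H(s) = 1/(s + 2):
differentiating 2 times and applying the sign gives 2/(s + 2)^3.

G(s) = 2/(s + 2)^3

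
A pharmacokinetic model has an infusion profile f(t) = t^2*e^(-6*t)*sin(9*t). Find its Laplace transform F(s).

L{sin(9t)} = 9/(s^2 + 81).
Multiplying by e^(-6t) shifts s → s + 6, so L{e^(-6*t)*sin(9*t)} = 9/((s + 6)^2 + 81).
Then apply L{t^2·g(t)} = (-1)^2 d^2/ds^2[G(s)] with G(s) = 9/((s + 6)^2 + 81):
differentiating 2 times and applying the sign gives 54*(s^2 + 12*s + 9)/(s^2 + 12*s + 117)^3.

F(s) = 54*(s^2 + 12*s + 9)/(s^2 + 12*s + 117)^3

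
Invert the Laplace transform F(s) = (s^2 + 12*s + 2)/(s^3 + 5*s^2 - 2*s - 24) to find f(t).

f(t) = exp(2*t) + 5*exp(-3*t) - 5*exp(-4*t)

Factor the denominator: s^3 + 5*s^2 - 2*s - 24 = (s - 2)*(s + 3)*(s + 4).
Partial fraction decomposition gives [1/(s - 2)] + [5/(s + 3)] + [-5/(s + 4)].
Invert each term: 1/(s - 2) ↔ e^(2t); 5/(s + 3) ↔ 5e^(-3t); -5/(s + 4) ↔ -5e^(-4t).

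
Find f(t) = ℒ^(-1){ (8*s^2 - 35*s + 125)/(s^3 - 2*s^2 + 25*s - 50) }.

Factor the denominator: s^3 - 2*s^2 + 25*s - 50 = (s - 2)*(s^2 + 25).
Partial fraction decomposition gives [3/(s - 2)] + [5*s/(s^2 + 25)] + [-25/(s^2 + 25)].
Invert each term: 3/(s - 2) ↔ 3e^(2t); 5·s/(s^2 + 25) ↔ 5cos(5t); -5·5/(s^2 + 25) ↔ -5sin(5t).

f(t) = 3*exp(2*t) - 5*sin(5*t) + 5*cos(5*t)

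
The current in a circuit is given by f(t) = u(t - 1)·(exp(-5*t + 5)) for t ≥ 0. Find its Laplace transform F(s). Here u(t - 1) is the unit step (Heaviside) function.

F(s) = exp(-s)/(s + 5)

By the second shifting theorem, L{u(t - c)·g(t - c)} = e^(-cs)·G(s) with c = 1 and G(s) = L{g(t)}.
L{e^(-5t)} = 1/(s + 5).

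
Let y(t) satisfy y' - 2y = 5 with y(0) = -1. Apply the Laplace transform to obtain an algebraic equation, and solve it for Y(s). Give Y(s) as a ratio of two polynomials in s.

Apply the Laplace transform to the equation.
The derivative rules (L{y'} = sY - y(0) = sY - (-1)) turn the left side into (s - 2)Y - (-1).
The right side is L{5} = 5/s.
So (s - 2)Y = 5/s + (-1).
Isolate Y and clear denominators.

Y(s) = (-s + 5)/(s^2 - 2*s)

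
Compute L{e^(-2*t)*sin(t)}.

1/((s + 2)^2 + 1)

L{sin(t)} = 1/(s^2 + 1).
By the first shifting theorem, multiplying by e^(-2t) replaces s with s + 2.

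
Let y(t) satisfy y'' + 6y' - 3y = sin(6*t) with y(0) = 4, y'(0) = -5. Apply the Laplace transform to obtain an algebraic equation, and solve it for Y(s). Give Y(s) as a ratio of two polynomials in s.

Y(s) = (4*s^3 + 19*s^2 + 144*s + 690)/(s^4 + 6*s^3 + 33*s^2 + 216*s - 108)

Laplace-transform each side.
Using L{y''} = s^2 Y - s·y(0) - y'(0) and L{y'} = sY - y(0), with y(0) = 4, y'(0) = -5, the left side becomes (s^2 + 6*s - 3)Y - (4*s + 19).
The right side is L{sin(6*t)} = 6/(s^2 + 36).
So (s^2 + 6*s - 3)Y = 6/(s^2 + 36) + (4*s + 19).
Isolate Y and clear denominators.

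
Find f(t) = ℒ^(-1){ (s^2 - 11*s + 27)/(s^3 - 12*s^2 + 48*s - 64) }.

Factor the denominator: s^3 - 12*s^2 + 48*s - 64 = (s - 4)^3.
Partial fraction decomposition gives [1/(s - 4)] + [-3/(s - 4)^2] + [-1/(s - 4)^3].
Invert each term: 1/(s - 4) ↔ e^(4t); -3/(s - 4)^2 ↔ -3t·e^(4t); -1/(s - 4)^3 ↔ (-1/2)t^2·e^(4t).

f(t) = -t^2*exp(4*t)/2 - 3*t*exp(4*t) + exp(4*t)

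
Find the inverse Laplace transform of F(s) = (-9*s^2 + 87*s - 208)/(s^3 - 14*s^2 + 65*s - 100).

2*t*exp(5*t) - 5*exp(5*t) - 4*exp(4*t)

Factor the denominator: s^3 - 14*s^2 + 65*s - 100 = (s - 5)^2*(s - 4).
Partial fraction decomposition gives [-5/(s - 5)] + [2/(s - 5)^2] + [-4/(s - 4)].
Invert each term: -5/(s - 5) ↔ -5e^(5t); 2/(s - 5)^2 ↔ 2t·e^(5t); -4/(s - 4) ↔ -4e^(4t).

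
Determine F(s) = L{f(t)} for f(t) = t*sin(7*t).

L{sin(7t)} = 7/(s^2 + 49).
Then apply L{t·g(t)} = -d/ds[G(s)] with G(s) = 7/(s^2 + 49):
differentiating 1 time and applying the sign gives 14*s/(s^2 + 49)^2.

F(s) = 14*s/(s^2 + 49)^2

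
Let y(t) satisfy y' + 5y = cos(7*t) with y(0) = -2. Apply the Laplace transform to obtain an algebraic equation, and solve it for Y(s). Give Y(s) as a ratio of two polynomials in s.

Y(s) = (-2*s^2 + s - 98)/(s^3 + 5*s^2 + 49*s + 245)

Transform both sides with L{·}.
The derivative rules (L{y'} = sY - y(0) = sY - (-2)) turn the left side into (s + 5)Y - (-2).
The right side is L{cos(7*t)} = s/(s^2 + 49).
So (s + 5)Y = s/(s^2 + 49) + (-2).
Divide through and combine into a single rational function.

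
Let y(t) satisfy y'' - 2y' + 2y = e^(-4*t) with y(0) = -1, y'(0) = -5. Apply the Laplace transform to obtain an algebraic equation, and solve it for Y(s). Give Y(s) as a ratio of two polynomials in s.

Y(s) = (-s^2 - 7*s - 11)/(s^3 + 2*s^2 - 6*s + 8)

Laplace-transform each side.
Using L{y''} = s^2 Y - s·y(0) - y'(0) and L{y'} = sY - y(0), with y(0) = -1, y'(0) = -5, the left side becomes (s^2 - 2*s + 2)Y - (-s - 3).
The right side is L{e^(-4*t)} = 1/(s + 4).
So (s^2 - 2*s + 2)Y = 1/(s + 4) + (-s - 3).
Solve for Y(s) and write it as one ratio of polynomials.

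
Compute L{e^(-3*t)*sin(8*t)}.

8/((s + 3)^2 + 64)

L{sin(8t)} = 8/(s^2 + 64).
By the first shifting theorem, multiplying by e^(-3t) replaces s with s + 3.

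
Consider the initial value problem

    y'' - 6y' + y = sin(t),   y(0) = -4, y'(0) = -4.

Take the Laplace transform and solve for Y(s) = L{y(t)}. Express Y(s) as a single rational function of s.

Y(s) = (-4*s^3 + 20*s^2 - 4*s + 21)/(s^4 - 6*s^3 + 2*s^2 - 6*s + 1)

Apply the Laplace transform to the equation.
With L{y''} = s^2 Y - s·y(0) - y'(0) and L{y'} = sY - y(0), with y(0) = -4, y'(0) = -4: the LHS transforms to (s^2 - 6*s + 1)Y - (-4*s + 20).
The right side is L{sin(t)} = 1/(s^2 + 1).
So (s^2 - 6*s + 1)Y = 1/(s^2 + 1) + (-4*s + 20).
Solve for Y(s) and write it as one ratio of polynomials.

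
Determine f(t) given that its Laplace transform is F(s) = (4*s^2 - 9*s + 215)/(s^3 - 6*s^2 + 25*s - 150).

Factor the denominator: s^3 - 6*s^2 + 25*s - 150 = (s - 6)*(s^2 + 25).
Partial fraction decomposition gives [5/(s - 6)] + [-s/(s^2 + 25)] + [-15/(s^2 + 25)].
Invert each term: 5/(s - 6) ↔ 5e^(6t); -1·s/(s^2 + 25) ↔ -cos(5t); -3·5/(s^2 + 25) ↔ -3sin(5t).

f(t) = 5*exp(6*t) - 3*sin(5*t) - cos(5*t)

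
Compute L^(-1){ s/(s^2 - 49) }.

cosh(7*t)

Since L{cosh(7t)} = s/(s^2 - 49), the inverse is cosh(7*t).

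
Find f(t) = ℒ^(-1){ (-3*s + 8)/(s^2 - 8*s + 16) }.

f(t) = -4*t*exp(4*t) - 3*exp(4*t)

Factor the denominator: s^2 - 8*s + 16 = (s - 4)^2.
Partial fraction decomposition gives [-3/(s - 4)] + [-4/(s - 4)^2].
Invert each term: -3/(s - 4) ↔ -3e^(4t); -4/(s - 4)^2 ↔ -4t·e^(4t).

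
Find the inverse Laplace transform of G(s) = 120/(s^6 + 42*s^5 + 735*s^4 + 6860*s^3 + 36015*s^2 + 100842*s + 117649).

Rewrite the denominator: s^6 + 42*s^5 + 735*s^4 + 6860*s^3 + 36015*s^2 + 100842*s + 117649 = (s + 7)^6.
The form in (s + 7) signals a first-shifting-theorem factor e^(-7t).
Since L{t^5} = 5!/s^6 = 120/s^6, the inverse is t^5*e^(-7*t).

t^5*exp(-7*t)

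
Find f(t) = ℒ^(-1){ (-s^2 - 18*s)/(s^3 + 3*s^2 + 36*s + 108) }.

f(t) = -2*sin(6*t) - 2*cos(6*t) + exp(-3*t)

Factor the denominator: s^3 + 3*s^2 + 36*s + 108 = (s + 3)*(s^2 + 36).
Partial fraction decomposition gives [1/(s + 3)] + [-2*s/(s^2 + 36)] + [-12/(s^2 + 36)].
Invert each term: 1/(s + 3) ↔ e^(-3t); -2·s/(s^2 + 36) ↔ -2cos(6t); -2·6/(s^2 + 36) ↔ -2sin(6t).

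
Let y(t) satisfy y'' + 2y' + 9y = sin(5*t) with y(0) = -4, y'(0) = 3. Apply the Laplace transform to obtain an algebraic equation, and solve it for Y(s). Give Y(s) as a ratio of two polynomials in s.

Y(s) = (-4*s^3 - 5*s^2 - 100*s - 120)/(s^4 + 2*s^3 + 34*s^2 + 50*s + 225)

Take the Laplace transform of both sides.
Using L{y''} = s^2 Y - s·y(0) - y'(0) and L{y'} = sY - y(0), with y(0) = -4, y'(0) = 3, the left side becomes (s^2 + 2*s + 9)Y - (-4*s - 5).
The right side is L{sin(5*t)} = 5/(s^2 + 25).
So (s^2 + 2*s + 9)Y = 5/(s^2 + 25) + (-4*s - 5).
Isolate Y and clear denominators.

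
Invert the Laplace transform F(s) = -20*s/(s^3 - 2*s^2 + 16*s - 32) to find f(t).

f(t) = -2*exp(2*t) - 4*sin(4*t) + 2*cos(4*t)

Factor the denominator: s^3 - 2*s^2 + 16*s - 32 = (s - 2)*(s^2 + 16).
Partial fraction decomposition gives [-2/(s - 2)] + [2*s/(s^2 + 16)] + [-16/(s^2 + 16)].
Invert each term: -2/(s - 2) ↔ -2e^(2t); 2·s/(s^2 + 16) ↔ 2cos(4t); -4·4/(s^2 + 16) ↔ -4sin(4t).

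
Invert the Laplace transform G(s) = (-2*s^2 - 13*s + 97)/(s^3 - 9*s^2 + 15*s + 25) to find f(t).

f(t) = -3*t*exp(5*t) - 5*exp(5*t) + 3*exp(-t)

Factor the denominator: s^3 - 9*s^2 + 15*s + 25 = (s - 5)^2*(s + 1).
Partial fraction decomposition gives [-5/(s - 5)] + [-3/(s - 5)^2] + [3/(s + 1)].
Invert each term: -5/(s - 5) ↔ -5e^(5t); -3/(s - 5)^2 ↔ -3t·e^(5t); 3/(s + 1) ↔ 3e^(-t).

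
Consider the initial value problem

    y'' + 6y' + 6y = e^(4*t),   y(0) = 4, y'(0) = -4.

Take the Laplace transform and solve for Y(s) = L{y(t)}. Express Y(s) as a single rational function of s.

Laplace-transform each side.
With L{y''} = s^2 Y - s·y(0) - y'(0) and L{y'} = sY - y(0), with y(0) = 4, y'(0) = -4: the LHS transforms to (s^2 + 6*s + 6)Y - (4*s + 20).
The right side is L{e^(4*t)} = 1/(s - 4).
So (s^2 + 6*s + 6)Y = 1/(s - 4) + (4*s + 20).
Divide through and combine into a single rational function.

Y(s) = (4*s^2 + 4*s - 79)/(s^3 + 2*s^2 - 18*s - 24)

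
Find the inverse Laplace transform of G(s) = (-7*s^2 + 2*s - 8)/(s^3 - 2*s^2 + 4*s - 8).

Factor the denominator: s^3 - 2*s^2 + 4*s - 8 = (s - 2)*(s^2 + 4).
Partial fraction decomposition gives [-4/(s - 2)] + [-3*s/(s^2 + 4)] + [-4/(s^2 + 4)].
Invert each term: -4/(s - 2) ↔ -4e^(2t); -3·s/(s^2 + 4) ↔ -3cos(2t); -2·2/(s^2 + 4) ↔ -2sin(2t).

-4*exp(2*t) - 2*sin(2*t) - 3*cos(2*t)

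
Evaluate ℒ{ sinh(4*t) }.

4/(s^2 - 16)

L{sinh(4t)} = 4/(s^2 - 16).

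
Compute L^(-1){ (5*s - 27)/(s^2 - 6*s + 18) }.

-4*exp(3*t)*sin(3*t) + 5*exp(3*t)*cos(3*t)

Complete the square in the denominator: s^2 - 6*s + 18 = (s - 3)^2 + 3^2.
Split the numerator to match: 5*s - 27 = 5·(s - 3) - 4·3.
Invert each term: 5·(s - 3)/((s - 3)^2 + 9) ↔ 5e^(3t)cos(3t); -4·3/((s - 3)^2 + 9) ↔ -4e^(3t)sin(3t).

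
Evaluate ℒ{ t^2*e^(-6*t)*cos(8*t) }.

2*(s + 6)*(s^2 + 12*s - 156)/(s^2 + 12*s + 100)^3

L{cos(8t)} = s/(s^2 + 64).
Multiplying by e^(-6t) shifts s → s + 6, so L{e^(-6*t)*cos(8*t)} = (s + 6)/((s + 6)^2 + 64).
Then apply L{t^2·g(t)} = (-1)^2 d^2/ds^2[H(s)] with H(s) = (s + 6)/((s + 6)^2 + 64):
differentiating 2 times and applying the sign gives 2*(s + 6)*(s^2 + 12*s - 156)/(s^2 + 12*s + 100)^3.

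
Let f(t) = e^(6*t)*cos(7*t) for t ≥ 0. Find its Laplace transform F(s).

F(s) = (s - 6)/((s - 6)^2 + 49)

L{cos(7t)} = s/(s^2 + 49).
By the first shifting theorem, multiplying by e^(6t) replaces s with s - 6.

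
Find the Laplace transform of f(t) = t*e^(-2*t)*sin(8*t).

L{sin(8t)} = 8/(s^2 + 64).
Multiplying by e^(-2t) shifts s → s + 2, so L{e^(-2*t)*sin(8*t)} = 8/((s + 2)^2 + 64).
Then apply L{t·g(t)} = -d/ds[G(s)] with G(s) = 8/((s + 2)^2 + 64):
differentiating 1 time and applying the sign gives 16*(s + 2)/(s^2 + 4*s + 68)^2.

16*(s + 2)/(s^2 + 4*s + 68)^2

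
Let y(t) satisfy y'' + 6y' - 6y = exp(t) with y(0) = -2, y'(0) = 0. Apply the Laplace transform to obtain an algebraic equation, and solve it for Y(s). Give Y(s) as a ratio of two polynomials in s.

Laplace-transform each side.
With L{y''} = s^2 Y - s·y(0) - y'(0) and L{y'} = sY - y(0), with y(0) = -2, y'(0) = 0: the LHS transforms to (s^2 + 6*s - 6)Y - (-2*s - 12).
The right side is L{exp(t)} = 1/(s - 1).
So (s^2 + 6*s - 6)Y = 1/(s - 1) + (-2*s - 12).
Divide through and combine into a single rational function.

Y(s) = (-2*s^2 - 10*s + 13)/(s^3 + 5*s^2 - 12*s + 6)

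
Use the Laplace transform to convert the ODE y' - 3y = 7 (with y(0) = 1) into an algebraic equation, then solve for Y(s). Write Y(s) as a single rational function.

Take the Laplace transform of both sides.
The derivative rules (L{y'} = sY - y(0) = sY - 1) turn the left side into (s - 3)Y - (1).
The right side is L{7} = 7/s.
So (s - 3)Y = 7/s + (1).
Divide through and combine into a single rational function.

Y(s) = (s + 7)/(s^2 - 3*s)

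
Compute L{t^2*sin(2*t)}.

4*(3*s^2 - 4)/(s^2 + 4)^3

L{sin(2t)} = 2/(s^2 + 4).
Then apply L{t^2·g(t)} = (-1)^2 d^2/ds^2[G(s)] with G(s) = 2/(s^2 + 4):
differentiating 2 times and applying the sign gives 4*(3*s^2 - 4)/(s^2 + 4)^3.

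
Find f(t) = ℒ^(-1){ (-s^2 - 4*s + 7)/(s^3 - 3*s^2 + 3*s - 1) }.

f(t) = t^2*exp(t) - 6*t*exp(t) - exp(t)

Factor the denominator: s^3 - 3*s^2 + 3*s - 1 = (s - 1)^3.
Partial fraction decomposition gives [-1/(s - 1)] + [-6/(s - 1)^2] + [2/(s - 1)^3].
Invert each term: -1/(s - 1) ↔ -e^(t); -6/(s - 1)^2 ↔ -6t·e^(t); 2/(s - 1)^3 ↔ (1)t^2·e^(t).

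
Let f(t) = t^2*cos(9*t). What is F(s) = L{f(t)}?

F(s) = 2*s*(s^2 - 243)/(s^2 + 81)^3

L{cos(9t)} = s/(s^2 + 81).
Then apply L{t^2·g(t)} = (-1)^2 d^2/ds^2[G(s)] with G(s) = s/(s^2 + 81):
differentiating 2 times and applying the sign gives 2*s*(s^2 - 243)/(s^2 + 81)^3.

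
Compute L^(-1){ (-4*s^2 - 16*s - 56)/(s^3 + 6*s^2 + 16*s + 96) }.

Factor the denominator: s^3 + 6*s^2 + 16*s + 96 = (s + 6)*(s^2 + 16).
Partial fraction decomposition gives [-2/(s + 6)] + [-2*s/(s^2 + 16)] + [-4/(s^2 + 16)].
Invert each term: -2/(s + 6) ↔ -2e^(-6t); -2·s/(s^2 + 16) ↔ -2cos(4t); -1·4/(s^2 + 16) ↔ -sin(4t).

-sin(4*t) - 2*cos(4*t) - 2*exp(-6*t)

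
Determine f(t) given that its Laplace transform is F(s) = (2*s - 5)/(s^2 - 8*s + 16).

f(t) = 3*t*exp(4*t) + 2*exp(4*t)

Factor the denominator: s^2 - 8*s + 16 = (s - 4)^2.
Partial fraction decomposition gives [2/(s - 4)] + [3/(s - 4)^2].
Invert each term: 2/(s - 4) ↔ 2e^(4t); 3/(s - 4)^2 ↔ 3t·e^(4t).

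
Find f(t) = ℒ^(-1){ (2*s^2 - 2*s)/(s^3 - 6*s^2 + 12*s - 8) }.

f(t) = 2*t^2*exp(2*t) + 6*t*exp(2*t) + 2*exp(2*t)

Factor the denominator: s^3 - 6*s^2 + 12*s - 8 = (s - 2)^3.
Partial fraction decomposition gives [2/(s - 2)] + [6/(s - 2)^2] + [4/(s - 2)^3].
Invert each term: 2/(s - 2) ↔ 2e^(2t); 6/(s - 2)^2 ↔ 6t·e^(2t); 4/(s - 2)^3 ↔ (2)t^2·e^(2t).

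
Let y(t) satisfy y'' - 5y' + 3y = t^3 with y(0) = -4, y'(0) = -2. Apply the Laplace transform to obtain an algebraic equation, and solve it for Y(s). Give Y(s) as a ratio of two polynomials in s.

Y(s) = (-4*s^5 + 18*s^4 + 6)/(s^6 - 5*s^5 + 3*s^4)

Apply the Laplace transform to the equation.
The derivative rules (L{y''} = s^2 Y - s·y(0) - y'(0) and L{y'} = sY - y(0), with y(0) = -4, y'(0) = -2) turn the left side into (s^2 - 5*s + 3)Y - (-4*s + 18).
The right side is L{t^3} = 6/s^4.
So (s^2 - 5*s + 3)Y = 6/s^4 + (-4*s + 18).
Solve for Y(s) and write it as one ratio of polynomials.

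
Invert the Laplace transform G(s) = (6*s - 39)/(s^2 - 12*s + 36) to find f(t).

Factor the denominator: s^2 - 12*s + 36 = (s - 6)^2.
Partial fraction decomposition gives [6/(s - 6)] + [-3/(s - 6)^2].
Invert each term: 6/(s - 6) ↔ 6e^(6t); -3/(s - 6)^2 ↔ -3t·e^(6t).

f(t) = -3*t*exp(6*t) + 6*exp(6*t)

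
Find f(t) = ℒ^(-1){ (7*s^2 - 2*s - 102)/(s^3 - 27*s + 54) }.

Factor the denominator: s^3 - 27*s + 54 = (s - 3)^2*(s + 6).
Partial fraction decomposition gives [5/(s - 3)] + [-5/(s - 3)^2] + [2/(s + 6)].
Invert each term: 5/(s - 3) ↔ 5e^(3t); -5/(s - 3)^2 ↔ -5t·e^(3t); 2/(s + 6) ↔ 2e^(-6t).

f(t) = -5*t*exp(3*t) + 5*exp(3*t) + 2*exp(-6*t)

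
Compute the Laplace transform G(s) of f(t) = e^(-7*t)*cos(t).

G(s) = (s + 7)/((s + 7)^2 + 1)

L{cos(t)} = s/(s^2 + 1).
By the first shifting theorem, multiplying by e^(-7t) replaces s with s + 7.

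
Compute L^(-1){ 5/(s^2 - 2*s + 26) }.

exp(t)*sin(5*t)

Rewrite the denominator: s^2 - 2*s + 26 = (s - 1)^2 + 25.
The form in (s - 1) signals a first-shifting-theorem factor e^(t).
Since L{sin(5t)} = 5/(s^2 + 25), the inverse is e^(t)*sin(5*t).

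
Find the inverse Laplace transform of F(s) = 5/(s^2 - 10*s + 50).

Rewrite the denominator: s^2 - 10*s + 50 = (s - 5)^2 + 25.
The form in (s - 5) signals a first-shifting-theorem factor e^(5t).
Since L{sin(5t)} = 5/(s^2 + 25), the inverse is exp(5*t)*sin(5*t).

exp(5*t)*sin(5*t)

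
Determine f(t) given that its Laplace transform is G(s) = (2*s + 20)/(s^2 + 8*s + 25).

Complete the square in the denominator: s^2 + 8*s + 25 = (s + 4)^2 + 3^2.
Split the numerator to match: 2*s + 20 = 2·(s + 4) + 4·3.
Invert each term: 2·(s + 4)/((s + 4)^2 + 9) ↔ 2e^(-4t)cos(3t); 4·3/((s + 4)^2 + 9) ↔ 4e^(-4t)sin(3t).

f(t) = 4*exp(-4*t)*sin(3*t) + 2*exp(-4*t)*cos(3*t)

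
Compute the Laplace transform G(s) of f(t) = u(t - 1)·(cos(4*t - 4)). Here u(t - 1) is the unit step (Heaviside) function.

G(s) = s*exp(-s)/(s^2 + 16)

By the second shifting theorem, L{u(t - c)·g(t - c)} = e^(-cs)·H(s) with c = 1 and H(s) = L{g(t)}.
L{cos(4t)} = s/(s^2 + 16).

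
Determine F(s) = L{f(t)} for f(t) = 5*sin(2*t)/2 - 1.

By linearity of the Laplace transform, transform each term separately.
(5/2)·[L{sin(2t)} = 2/(s^2 + 4)]; L{-1} = -1/s.

F(s) = 5/(s^2 + 4) - 1/s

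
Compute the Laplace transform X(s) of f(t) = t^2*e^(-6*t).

L{e^(-6t)} = 1/(s + 6).
Then apply L{t^2·g(t)} = (-1)^2 d^2/ds^2[G(s)] with G(s) = 1/(s + 6):
differentiating 2 times and applying the sign gives 2/(s + 6)^3.

X(s) = 2/(s + 6)^3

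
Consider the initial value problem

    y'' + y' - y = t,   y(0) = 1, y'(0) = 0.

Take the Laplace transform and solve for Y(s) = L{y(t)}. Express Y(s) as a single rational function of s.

Take the Laplace transform of both sides.
The derivative rules (L{y''} = s^2 Y - s·y(0) - y'(0) and L{y'} = sY - y(0), with y(0) = 1, y'(0) = 0) turn the left side into (s^2 + s - 1)Y - (s + 1).
The right side is L{t} = s^(-2).
So (s^2 + s - 1)Y = s^(-2) + (s + 1).
Isolate Y and clear denominators.

Y(s) = (s^3 + s^2 + 1)/(s^4 + s^3 - s^2)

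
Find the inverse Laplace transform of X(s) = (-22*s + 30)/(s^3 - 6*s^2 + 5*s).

Factor the denominator: s^3 - 6*s^2 + 5*s = s*(s - 5)*(s - 1).
Partial fraction decomposition gives [-2/(s - 1)] + [-4/(s - 5)] + [6/s].
Invert each term: -2/(s - 1) ↔ -2e^(t); -4/(s - 5) ↔ -4e^(5t); 6/(s - 0) ↔ 6e^(0t).

-4*exp(5*t) - 2*exp(t) + 6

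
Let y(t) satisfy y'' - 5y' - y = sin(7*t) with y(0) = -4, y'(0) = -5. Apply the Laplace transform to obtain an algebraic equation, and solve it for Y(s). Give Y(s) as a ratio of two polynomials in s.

Y(s) = (-4*s^3 + 15*s^2 - 196*s + 742)/(s^4 - 5*s^3 + 48*s^2 - 245*s - 49)

Apply the Laplace transform to the equation.
With L{y''} = s^2 Y - s·y(0) - y'(0) and L{y'} = sY - y(0), with y(0) = -4, y'(0) = -5: the LHS transforms to (s^2 - 5*s - 1)Y - (-4*s + 15).
The right side is L{sin(7*t)} = 7/(s^2 + 49).
So (s^2 - 5*s - 1)Y = 7/(s^2 + 49) + (-4*s + 15).
Isolate Y and clear denominators.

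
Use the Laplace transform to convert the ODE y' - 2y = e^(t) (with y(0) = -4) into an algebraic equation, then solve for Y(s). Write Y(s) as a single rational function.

Transform both sides with L{·}.
Using L{y'} = sY - y(0) = sY - (-4), the left side becomes (s - 2)Y - (-4).
The right side is L{e^(t)} = 1/(s - 1).
So (s - 2)Y = 1/(s - 1) + (-4).
Solve for Y(s) and write it as one ratio of polynomials.

Y(s) = (-4*s + 5)/(s^2 - 3*s + 2)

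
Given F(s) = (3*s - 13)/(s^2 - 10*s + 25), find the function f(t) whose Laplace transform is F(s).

f(t) = 2*t*exp(5*t) + 3*exp(5*t)

Factor the denominator: s^2 - 10*s + 25 = (s - 5)^2.
Partial fraction decomposition gives [3/(s - 5)] + [2/(s - 5)^2].
Invert each term: 3/(s - 5) ↔ 3e^(5t); 2/(s - 5)^2 ↔ 2t·e^(5t).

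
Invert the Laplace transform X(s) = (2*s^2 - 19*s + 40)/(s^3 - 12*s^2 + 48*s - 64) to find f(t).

Factor the denominator: s^3 - 12*s^2 + 48*s - 64 = (s - 4)^3.
Partial fraction decomposition gives [2/(s - 4)] + [-3/(s - 4)^2] + [-4/(s - 4)^3].
Invert each term: 2/(s - 4) ↔ 2e^(4t); -3/(s - 4)^2 ↔ -3t·e^(4t); -4/(s - 4)^3 ↔ (-2)t^2·e^(4t).

f(t) = -2*t^2*exp(4*t) - 3*t*exp(4*t) + 2*exp(4*t)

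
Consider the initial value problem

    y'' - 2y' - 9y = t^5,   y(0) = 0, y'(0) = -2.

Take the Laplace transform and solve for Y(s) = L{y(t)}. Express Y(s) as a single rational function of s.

Take the Laplace transform of both sides.
Using L{y''} = s^2 Y - s·y(0) - y'(0) and L{y'} = sY - y(0), with y(0) = 0, y'(0) = -2, the left side becomes (s^2 - 2*s - 9)Y - (-2).
The right side is L{t^5} = 120/s^6.
So (s^2 - 2*s - 9)Y = 120/s^6 + (-2).
Divide through and combine into a single rational function.

Y(s) = (-2*s^6 + 120)/(s^8 - 2*s^7 - 9*s^6)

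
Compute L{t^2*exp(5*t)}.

2/(s - 5)^3

L{e^(5t)} = 1/(s - 5).
Then apply L{t^2·g(t)} = (-1)^2 d^2/ds^2[G(s)] with G(s) = 1/(s - 5):
differentiating 2 times and applying the sign gives 2/(s - 5)^3.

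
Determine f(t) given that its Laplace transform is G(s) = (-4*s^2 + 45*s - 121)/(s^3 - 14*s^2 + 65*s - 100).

Factor the denominator: s^3 - 14*s^2 + 65*s - 100 = (s - 5)^2*(s - 4).
Partial fraction decomposition gives [1/(s - 5)] + [4/(s - 5)^2] + [-5/(s - 4)].
Invert each term: 1/(s - 5) ↔ e^(5t); 4/(s - 5)^2 ↔ 4t·e^(5t); -5/(s - 4) ↔ -5e^(4t).

f(t) = 4*t*exp(5*t) + exp(5*t) - 5*exp(4*t)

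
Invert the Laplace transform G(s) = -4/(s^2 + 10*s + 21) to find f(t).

Factor the denominator: s^2 + 10*s + 21 = (s + 3)*(s + 7).
Partial fraction decomposition gives [-1/(s + 3)] + [1/(s + 7)].
Invert each term: -1/(s + 3) ↔ -e^(-3t); 1/(s + 7) ↔ e^(-7t).

f(t) = -exp(-3*t) + exp(-7*t)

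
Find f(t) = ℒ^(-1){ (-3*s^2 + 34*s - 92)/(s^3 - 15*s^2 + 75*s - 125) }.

Factor the denominator: s^3 - 15*s^2 + 75*s - 125 = (s - 5)^3.
Partial fraction decomposition gives [-3/(s - 5)] + [4/(s - 5)^2] + [3/(s - 5)^3].
Invert each term: -3/(s - 5) ↔ -3e^(5t); 4/(s - 5)^2 ↔ 4t·e^(5t); 3/(s - 5)^3 ↔ (3/2)t^2·e^(5t).

f(t) = 3*t^2*exp(5*t)/2 + 4*t*exp(5*t) - 3*exp(5*t)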